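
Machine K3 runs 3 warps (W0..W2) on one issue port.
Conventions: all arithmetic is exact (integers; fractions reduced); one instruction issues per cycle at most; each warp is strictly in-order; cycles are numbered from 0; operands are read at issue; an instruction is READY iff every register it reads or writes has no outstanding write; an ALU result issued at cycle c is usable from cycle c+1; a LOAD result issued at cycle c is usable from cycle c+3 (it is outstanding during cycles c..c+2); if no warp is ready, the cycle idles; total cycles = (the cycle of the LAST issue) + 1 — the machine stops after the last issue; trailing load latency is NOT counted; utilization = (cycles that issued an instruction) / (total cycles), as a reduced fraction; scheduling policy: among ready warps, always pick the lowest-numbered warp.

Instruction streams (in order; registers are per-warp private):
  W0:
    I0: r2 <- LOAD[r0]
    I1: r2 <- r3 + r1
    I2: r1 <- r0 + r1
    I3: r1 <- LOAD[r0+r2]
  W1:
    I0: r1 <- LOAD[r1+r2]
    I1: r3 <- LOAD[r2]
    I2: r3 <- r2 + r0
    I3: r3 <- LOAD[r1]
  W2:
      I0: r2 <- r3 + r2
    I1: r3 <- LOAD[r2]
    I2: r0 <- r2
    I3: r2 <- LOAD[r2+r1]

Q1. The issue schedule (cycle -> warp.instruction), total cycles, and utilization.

cycle 0: W0.I0
cycle 1: W1.I0
cycle 2: W1.I1
cycle 3: W0.I1
cycle 4: W0.I2
cycle 5: W0.I3
cycle 6: W1.I2
cycle 7: W1.I3
cycle 8: W2.I0
cycle 9: W2.I1
cycle 10: W2.I2
cycle 11: W2.I3

Answer: 12 cycles, utilization 1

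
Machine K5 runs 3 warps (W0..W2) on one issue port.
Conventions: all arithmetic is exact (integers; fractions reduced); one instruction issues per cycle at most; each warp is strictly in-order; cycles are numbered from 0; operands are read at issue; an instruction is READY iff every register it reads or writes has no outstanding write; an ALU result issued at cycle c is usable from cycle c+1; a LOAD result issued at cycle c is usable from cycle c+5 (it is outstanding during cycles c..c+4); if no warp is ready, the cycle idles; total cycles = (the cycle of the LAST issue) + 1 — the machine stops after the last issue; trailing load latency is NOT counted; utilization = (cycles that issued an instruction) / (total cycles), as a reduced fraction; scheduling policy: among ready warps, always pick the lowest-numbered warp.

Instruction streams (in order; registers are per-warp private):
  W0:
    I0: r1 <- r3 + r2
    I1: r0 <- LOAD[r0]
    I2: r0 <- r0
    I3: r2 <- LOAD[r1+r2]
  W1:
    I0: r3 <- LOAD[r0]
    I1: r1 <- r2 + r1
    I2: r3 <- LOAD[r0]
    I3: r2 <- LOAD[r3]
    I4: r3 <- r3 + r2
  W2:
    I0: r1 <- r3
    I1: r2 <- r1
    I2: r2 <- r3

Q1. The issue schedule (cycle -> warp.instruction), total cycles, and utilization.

cycle 0: W0.I0
cycle 1: W0.I1
cycle 2: W1.I0
cycle 3: W1.I1
cycle 4: W2.I0
cycle 5: W2.I1
cycle 6: W0.I2
cycle 7: W0.I3
cycle 8: W1.I2
cycle 9: W2.I2
cycle 10: idle
cycle 11: idle
cycle 12: idle
cycle 13: W1.I3
cycle 14: idle
cycle 15: idle
cycle 16: idle
cycle 17: idle
cycle 18: W1.I4

Answer: 19 cycles, utilization 12/19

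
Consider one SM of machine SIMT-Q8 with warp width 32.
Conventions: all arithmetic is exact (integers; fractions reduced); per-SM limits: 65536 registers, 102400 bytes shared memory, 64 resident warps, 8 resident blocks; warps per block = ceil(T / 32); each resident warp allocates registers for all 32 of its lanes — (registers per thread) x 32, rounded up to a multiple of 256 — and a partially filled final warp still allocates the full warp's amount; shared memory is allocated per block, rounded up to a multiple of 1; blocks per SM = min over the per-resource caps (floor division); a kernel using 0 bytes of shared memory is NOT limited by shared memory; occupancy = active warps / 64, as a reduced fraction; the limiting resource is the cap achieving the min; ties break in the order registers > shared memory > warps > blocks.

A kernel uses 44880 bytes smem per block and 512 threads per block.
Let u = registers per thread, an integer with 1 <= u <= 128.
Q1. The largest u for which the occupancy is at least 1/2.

Answer: u = 64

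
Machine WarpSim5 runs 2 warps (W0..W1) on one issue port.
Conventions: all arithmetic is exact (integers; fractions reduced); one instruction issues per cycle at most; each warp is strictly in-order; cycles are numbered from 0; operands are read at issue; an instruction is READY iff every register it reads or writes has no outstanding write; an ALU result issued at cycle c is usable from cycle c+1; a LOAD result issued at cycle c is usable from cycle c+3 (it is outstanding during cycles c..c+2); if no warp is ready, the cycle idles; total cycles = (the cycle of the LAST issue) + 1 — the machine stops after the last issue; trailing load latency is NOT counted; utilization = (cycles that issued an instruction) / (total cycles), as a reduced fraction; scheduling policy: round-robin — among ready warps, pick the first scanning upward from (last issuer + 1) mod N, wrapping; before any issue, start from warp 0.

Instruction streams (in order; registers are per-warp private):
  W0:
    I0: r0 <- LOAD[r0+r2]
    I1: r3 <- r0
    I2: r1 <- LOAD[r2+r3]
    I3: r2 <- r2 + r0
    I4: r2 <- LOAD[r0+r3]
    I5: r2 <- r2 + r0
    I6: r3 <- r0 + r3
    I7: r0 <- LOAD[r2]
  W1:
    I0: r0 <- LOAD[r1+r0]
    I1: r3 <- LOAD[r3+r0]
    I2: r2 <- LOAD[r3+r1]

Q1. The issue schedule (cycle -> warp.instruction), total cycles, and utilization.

cycle 0: W0.I0
cycle 1: W1.I0
cycle 2: idle
cycle 3: W0.I1
cycle 4: W1.I1
cycle 5: W0.I2
cycle 6: W0.I3
cycle 7: W1.I2
cycle 8: W0.I4
cycle 9: idle
cycle 10: idle
cycle 11: W0.I5
cycle 12: W0.I6
cycle 13: W0.I7

Answer: 14 cycles, utilization 11/14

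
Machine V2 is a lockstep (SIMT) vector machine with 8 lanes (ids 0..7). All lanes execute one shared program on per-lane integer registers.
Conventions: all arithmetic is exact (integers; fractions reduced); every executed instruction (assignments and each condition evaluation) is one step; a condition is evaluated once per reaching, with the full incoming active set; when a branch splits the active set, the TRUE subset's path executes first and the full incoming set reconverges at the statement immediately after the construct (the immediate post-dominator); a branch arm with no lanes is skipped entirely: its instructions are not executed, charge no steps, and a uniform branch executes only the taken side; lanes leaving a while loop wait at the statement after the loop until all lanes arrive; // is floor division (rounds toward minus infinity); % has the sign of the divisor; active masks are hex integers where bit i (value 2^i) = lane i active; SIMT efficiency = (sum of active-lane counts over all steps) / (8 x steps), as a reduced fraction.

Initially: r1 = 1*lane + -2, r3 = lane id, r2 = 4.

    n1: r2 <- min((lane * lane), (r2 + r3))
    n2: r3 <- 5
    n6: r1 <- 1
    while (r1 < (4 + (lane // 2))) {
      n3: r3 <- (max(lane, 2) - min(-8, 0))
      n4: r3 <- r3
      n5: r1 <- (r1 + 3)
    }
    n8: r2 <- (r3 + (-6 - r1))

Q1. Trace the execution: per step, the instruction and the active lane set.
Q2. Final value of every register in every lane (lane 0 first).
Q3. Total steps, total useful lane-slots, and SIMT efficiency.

step 0: r2 <- min((lane * lane), (r2 + r3)) 0xff
step 1: r3 <- 5                      0xff
step 2: r1 <- 1                      0xff
step 3: eval (r1 < (4 + (lane // 2))) 0xff
step 4: r3 <- (max(lane, 2) - min(-8, 0)) 0xff
step 5: r3 <- r3                     0xff
step 6: r1 <- (r1 + 3)               0xff
step 7: eval (r1 < (4 + (lane // 2))) 0xff
step 8: r3 <- (max(lane, 2) - min(-8, 0)) 0xfc
step 9: r3 <- r3                     0xfc
step 10: r1 <- (r1 + 3)               0xfc
step 11: eval (r1 < (4 + (lane // 2))) 0xfc
step 12: r2 <- (r3 + (-6 - r1))       0xff

Answer: 13 steps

r1: 4,4,7,7,7,7,7,7
r3: 10,10,10,11,12,13,14,15
r2: 0,0,-3,-2,-1,0,1,2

steps = 13; useful = 96; efficiency = 96/104 = 12/13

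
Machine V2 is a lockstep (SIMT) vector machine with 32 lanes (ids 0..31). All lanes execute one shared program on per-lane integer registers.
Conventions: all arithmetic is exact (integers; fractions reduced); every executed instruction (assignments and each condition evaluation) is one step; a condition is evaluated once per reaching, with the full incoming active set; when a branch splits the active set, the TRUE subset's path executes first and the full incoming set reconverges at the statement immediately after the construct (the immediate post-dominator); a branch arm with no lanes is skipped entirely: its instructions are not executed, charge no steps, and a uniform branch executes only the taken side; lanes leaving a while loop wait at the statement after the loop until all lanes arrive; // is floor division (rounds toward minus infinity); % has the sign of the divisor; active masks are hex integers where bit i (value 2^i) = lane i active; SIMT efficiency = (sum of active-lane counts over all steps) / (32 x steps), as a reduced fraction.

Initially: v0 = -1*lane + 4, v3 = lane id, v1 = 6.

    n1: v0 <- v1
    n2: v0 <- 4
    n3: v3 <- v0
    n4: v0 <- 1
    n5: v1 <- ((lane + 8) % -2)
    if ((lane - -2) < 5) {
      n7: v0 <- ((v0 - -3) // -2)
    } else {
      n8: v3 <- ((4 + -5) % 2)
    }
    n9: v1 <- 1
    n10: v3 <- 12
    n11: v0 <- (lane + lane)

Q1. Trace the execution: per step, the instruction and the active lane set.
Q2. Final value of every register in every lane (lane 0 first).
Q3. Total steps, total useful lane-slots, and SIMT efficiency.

step 0: v0 <- v1                     0xffffffff
step 1: v0 <- 4                      0xffffffff
step 2: v3 <- v0                     0xffffffff
step 3: v0 <- 1                      0xffffffff
step 4: v1 <- ((lane + 8) % -2)      0xffffffff
step 5: eval ((lane - -2) < 5)       0xffffffff
step 6: v0 <- ((v0 - -3) // -2)      0x00000007
step 7: v3 <- ((4 + -5) % 2)         0xfffffff8
step 8: v1 <- 1                      0xffffffff
step 9: v3 <- 12                     0xffffffff
step 10: v0 <- (lane + lane)          0xffffffff

Answer: 11 steps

v0: 0,2,4,6,8,10,12,14,16,18,20,22,24,26,28,30,32,34,36,38,40,42,44,46,48,50,52,54,56,58,60,62
v3: 12,12,12,12,12,12,12,12,12,12,12,12,12,12,12,12,12,12,12,12,12,12,12,12,12,12,12,12,12,12,12,12
v1: 1,1,1,1,1,1,1,1,1,1,1,1,1,1,1,1,1,1,1,1,1,1,1,1,1,1,1,1,1,1,1,1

steps = 11; useful = 320; efficiency = 320/352 = 10/11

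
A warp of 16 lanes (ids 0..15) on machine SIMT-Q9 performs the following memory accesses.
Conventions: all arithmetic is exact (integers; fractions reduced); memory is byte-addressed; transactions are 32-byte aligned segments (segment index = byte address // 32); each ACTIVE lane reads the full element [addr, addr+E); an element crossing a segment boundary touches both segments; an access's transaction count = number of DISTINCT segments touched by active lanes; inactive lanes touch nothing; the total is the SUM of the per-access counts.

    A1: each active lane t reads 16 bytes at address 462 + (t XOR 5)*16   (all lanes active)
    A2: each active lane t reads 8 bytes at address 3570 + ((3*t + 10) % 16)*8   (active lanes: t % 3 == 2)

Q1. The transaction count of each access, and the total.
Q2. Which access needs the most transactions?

A1: 9 transactions
A2: 4 transactions

Answer: 9,4; total 13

Answer: A1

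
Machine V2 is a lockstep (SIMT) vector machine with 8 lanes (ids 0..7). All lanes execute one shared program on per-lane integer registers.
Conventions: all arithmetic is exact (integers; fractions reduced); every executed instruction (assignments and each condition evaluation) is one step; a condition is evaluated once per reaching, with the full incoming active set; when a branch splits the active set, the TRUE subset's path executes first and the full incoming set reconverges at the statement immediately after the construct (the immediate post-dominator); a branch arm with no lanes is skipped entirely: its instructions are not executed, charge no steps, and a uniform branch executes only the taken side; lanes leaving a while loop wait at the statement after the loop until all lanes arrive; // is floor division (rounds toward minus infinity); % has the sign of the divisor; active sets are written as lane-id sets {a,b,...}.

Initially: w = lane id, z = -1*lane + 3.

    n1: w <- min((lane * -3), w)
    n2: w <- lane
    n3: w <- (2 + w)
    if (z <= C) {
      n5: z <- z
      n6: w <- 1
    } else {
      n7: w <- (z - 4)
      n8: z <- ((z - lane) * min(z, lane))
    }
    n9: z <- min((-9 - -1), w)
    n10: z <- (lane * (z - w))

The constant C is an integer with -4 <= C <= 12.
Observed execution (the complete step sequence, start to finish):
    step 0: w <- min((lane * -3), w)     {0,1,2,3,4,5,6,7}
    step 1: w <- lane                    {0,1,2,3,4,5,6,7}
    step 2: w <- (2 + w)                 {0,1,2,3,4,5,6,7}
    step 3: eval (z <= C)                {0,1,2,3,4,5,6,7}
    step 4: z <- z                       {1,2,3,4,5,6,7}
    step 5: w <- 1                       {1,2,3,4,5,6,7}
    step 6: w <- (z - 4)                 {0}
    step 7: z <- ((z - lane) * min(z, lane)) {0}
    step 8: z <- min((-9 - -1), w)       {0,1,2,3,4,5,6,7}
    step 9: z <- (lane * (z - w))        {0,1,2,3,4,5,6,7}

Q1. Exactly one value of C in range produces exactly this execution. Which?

Answer: C = 2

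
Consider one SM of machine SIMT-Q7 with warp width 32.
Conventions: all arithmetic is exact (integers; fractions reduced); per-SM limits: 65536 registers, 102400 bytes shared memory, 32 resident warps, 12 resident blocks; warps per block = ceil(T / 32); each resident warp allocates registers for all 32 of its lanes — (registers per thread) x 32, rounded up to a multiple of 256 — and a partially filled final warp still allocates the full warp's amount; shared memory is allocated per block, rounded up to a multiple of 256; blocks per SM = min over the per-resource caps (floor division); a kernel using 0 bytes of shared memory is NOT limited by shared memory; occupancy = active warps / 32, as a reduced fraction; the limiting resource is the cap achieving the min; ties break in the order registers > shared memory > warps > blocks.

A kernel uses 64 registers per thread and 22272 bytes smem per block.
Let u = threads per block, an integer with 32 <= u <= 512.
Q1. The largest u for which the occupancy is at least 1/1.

Answer: u = 512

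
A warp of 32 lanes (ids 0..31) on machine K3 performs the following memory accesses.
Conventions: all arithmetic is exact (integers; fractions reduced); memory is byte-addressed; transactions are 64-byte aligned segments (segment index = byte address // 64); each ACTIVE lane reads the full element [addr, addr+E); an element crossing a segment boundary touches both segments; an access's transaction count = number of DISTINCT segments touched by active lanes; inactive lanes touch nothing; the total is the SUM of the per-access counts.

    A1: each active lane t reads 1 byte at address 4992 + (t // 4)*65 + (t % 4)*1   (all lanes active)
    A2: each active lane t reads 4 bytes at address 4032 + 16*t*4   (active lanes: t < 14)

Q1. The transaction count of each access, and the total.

A1: 8 transactions
A2: 14 transactions

Answer: 8,14; total 22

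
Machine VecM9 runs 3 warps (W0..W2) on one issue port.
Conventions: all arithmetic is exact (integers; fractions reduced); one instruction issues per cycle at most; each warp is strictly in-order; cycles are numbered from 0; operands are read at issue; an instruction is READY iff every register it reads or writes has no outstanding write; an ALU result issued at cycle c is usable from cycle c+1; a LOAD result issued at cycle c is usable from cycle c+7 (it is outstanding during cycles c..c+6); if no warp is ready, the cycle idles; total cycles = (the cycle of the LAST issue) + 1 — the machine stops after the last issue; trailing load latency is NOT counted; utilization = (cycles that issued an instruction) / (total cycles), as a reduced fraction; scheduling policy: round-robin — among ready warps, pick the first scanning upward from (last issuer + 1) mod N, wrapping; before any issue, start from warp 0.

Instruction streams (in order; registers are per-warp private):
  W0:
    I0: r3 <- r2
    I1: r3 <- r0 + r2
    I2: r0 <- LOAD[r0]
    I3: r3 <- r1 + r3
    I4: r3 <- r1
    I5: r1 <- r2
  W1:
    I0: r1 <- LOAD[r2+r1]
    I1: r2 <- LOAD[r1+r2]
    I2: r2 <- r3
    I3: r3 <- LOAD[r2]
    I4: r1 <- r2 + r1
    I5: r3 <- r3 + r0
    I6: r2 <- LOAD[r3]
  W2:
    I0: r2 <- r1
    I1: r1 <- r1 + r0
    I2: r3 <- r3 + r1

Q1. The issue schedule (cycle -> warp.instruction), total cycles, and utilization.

cycle 0: W0.I0
cycle 1: W1.I0
cycle 2: W2.I0
cycle 3: W0.I1
cycle 4: W2.I1
cycle 5: W0.I2
cycle 6: W2.I2
cycle 7: W0.I3
cycle 8: W1.I1
cycle 9: W0.I4
cycle 10: W0.I5
cycle 11: idle
cycle 12: idle
cycle 13: idle
cycle 14: idle
cycle 15: W1.I2
cycle 16: W1.I3
cycle 17: W1.I4
cycle 18: idle
cycle 19: idle
cycle 20: idle
cycle 21: idle
cycle 22: idle
cycle 23: W1.I5
cycle 24: W1.I6

Answer: 25 cycles, utilization 16/25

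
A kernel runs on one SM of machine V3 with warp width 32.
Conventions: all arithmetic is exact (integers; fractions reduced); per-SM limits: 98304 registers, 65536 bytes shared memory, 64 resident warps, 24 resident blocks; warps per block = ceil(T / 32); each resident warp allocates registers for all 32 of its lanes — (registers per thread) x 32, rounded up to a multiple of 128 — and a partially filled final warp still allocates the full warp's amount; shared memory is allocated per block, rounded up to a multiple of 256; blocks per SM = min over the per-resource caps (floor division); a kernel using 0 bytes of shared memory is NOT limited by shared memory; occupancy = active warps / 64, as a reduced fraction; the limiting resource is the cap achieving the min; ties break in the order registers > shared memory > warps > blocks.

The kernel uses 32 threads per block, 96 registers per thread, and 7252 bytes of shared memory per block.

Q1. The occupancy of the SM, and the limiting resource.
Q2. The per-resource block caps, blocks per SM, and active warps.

Answer: occupancy 1/8, limited by shared memory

registers: 32 blocks
shared memory: 8 blocks
warps: 64 blocks
blocks: 24 blocks

Answer: 8 blocks, 8 active warps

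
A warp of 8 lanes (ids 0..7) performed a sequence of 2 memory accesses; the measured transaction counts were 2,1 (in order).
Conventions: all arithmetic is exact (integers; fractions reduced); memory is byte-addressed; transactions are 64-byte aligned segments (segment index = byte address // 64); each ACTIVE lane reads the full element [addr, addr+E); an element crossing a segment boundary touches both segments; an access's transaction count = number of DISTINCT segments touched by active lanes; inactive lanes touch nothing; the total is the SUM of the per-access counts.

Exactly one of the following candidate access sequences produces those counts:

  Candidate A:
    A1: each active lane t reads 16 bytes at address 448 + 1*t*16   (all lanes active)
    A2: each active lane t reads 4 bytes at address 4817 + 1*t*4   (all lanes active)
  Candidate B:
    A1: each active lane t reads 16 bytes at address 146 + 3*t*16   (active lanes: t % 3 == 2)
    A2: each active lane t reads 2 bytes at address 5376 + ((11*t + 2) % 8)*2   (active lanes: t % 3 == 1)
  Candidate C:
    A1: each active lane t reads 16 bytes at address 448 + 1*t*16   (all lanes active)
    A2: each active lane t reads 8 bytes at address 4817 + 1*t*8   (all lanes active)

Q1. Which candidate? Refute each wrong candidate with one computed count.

B: A1 gives 3 transactions, not 2
C: A2 gives 2 transactions, not 1
A: all counts match (2,1)

Answer: A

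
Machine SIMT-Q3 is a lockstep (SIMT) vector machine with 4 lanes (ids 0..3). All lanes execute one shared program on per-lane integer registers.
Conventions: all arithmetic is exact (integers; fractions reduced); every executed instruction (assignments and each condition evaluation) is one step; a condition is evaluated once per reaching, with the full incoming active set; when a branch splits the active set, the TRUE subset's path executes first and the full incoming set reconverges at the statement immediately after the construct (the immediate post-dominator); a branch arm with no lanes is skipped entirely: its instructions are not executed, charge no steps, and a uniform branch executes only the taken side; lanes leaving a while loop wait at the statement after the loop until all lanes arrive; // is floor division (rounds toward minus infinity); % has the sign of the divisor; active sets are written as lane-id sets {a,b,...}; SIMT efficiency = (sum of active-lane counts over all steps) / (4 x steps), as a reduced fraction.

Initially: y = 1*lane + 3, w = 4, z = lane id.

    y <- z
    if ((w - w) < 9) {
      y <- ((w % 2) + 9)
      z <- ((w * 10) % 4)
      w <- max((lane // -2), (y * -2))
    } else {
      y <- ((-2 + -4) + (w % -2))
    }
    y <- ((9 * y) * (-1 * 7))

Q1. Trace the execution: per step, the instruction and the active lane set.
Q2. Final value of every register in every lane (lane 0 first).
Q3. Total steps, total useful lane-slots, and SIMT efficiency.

step 0: y <- z                       {0,1,2,3}
step 1: eval ((w - w) < 9)           {0,1,2,3}
step 2: y <- ((w % 2) + 9)           {0,1,2,3}
step 3: z <- ((w * 10) % 4)          {0,1,2,3}
step 4: w <- max((lane // -2), (y * -2)) {0,1,2,3}
step 5: y <- ((9 * y) * (-1 * 7))    {0,1,2,3}

Answer: 6 steps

y: -567,-567,-567,-567
w: 0,-1,-1,-2
z: 0,0,0,0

steps = 6; useful = 24; efficiency = 24/24 = 1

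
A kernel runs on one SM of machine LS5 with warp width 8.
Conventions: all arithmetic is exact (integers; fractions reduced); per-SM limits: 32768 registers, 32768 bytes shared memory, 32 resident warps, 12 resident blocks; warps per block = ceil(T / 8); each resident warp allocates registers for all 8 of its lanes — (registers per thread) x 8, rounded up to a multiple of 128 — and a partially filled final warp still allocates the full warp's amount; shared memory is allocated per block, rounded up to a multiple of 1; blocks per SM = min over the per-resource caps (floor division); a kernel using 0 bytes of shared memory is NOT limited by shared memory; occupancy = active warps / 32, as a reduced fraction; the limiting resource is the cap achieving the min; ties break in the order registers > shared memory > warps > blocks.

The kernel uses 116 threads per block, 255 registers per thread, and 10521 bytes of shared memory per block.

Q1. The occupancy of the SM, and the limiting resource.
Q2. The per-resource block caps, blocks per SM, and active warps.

Answer: occupancy 15/32, limited by registers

registers: 1 block
shared memory: 3 blocks
warps: 2 blocks
blocks: 12 blocks

Answer: 1 block, 15 active warps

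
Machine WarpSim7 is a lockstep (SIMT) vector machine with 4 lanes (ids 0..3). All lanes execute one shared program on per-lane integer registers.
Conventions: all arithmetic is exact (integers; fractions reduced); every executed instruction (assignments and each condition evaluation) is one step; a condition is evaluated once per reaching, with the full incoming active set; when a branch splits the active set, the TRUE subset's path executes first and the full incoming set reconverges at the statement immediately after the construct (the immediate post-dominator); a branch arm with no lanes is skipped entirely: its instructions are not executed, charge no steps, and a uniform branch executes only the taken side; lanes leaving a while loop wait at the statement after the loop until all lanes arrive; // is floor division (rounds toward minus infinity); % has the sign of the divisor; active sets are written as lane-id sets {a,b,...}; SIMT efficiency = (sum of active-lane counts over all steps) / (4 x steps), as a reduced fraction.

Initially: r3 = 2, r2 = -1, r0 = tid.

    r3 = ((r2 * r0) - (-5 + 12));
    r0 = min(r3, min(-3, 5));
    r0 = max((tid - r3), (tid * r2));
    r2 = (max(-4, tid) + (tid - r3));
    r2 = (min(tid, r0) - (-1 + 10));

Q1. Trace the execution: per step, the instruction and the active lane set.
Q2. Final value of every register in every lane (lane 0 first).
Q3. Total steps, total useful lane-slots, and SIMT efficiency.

step 0: r3 <- ((r2 * r0) - (-5 + 12)) {0,1,2,3}
step 1: r0 <- min(r3, min(-3, 5))    {0,1,2,3}
step 2: r0 <- max((tid - r3), (tid * r2)) {0,1,2,3}
step 3: r2 <- (max(-4, tid) + (tid - r3)) {0,1,2,3}
step 4: r2 <- (min(tid, r0) - (-1 + 10)) {0,1,2,3}

Answer: 5 steps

r3: -7,-8,-9,-10
r2: -9,-8,-7,-6
r0: 7,9,11,13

steps = 5; useful = 20; efficiency = 20/20 = 1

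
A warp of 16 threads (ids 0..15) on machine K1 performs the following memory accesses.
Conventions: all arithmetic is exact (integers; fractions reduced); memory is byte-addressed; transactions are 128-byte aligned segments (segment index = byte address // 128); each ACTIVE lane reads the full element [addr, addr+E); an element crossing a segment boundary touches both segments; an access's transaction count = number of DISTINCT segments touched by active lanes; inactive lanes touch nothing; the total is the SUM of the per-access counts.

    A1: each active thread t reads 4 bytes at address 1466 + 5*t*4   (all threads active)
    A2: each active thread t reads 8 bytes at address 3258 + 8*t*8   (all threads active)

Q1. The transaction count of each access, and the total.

A1: 3 transactions
A2: 9 transactions

Answer: 3,9; total 12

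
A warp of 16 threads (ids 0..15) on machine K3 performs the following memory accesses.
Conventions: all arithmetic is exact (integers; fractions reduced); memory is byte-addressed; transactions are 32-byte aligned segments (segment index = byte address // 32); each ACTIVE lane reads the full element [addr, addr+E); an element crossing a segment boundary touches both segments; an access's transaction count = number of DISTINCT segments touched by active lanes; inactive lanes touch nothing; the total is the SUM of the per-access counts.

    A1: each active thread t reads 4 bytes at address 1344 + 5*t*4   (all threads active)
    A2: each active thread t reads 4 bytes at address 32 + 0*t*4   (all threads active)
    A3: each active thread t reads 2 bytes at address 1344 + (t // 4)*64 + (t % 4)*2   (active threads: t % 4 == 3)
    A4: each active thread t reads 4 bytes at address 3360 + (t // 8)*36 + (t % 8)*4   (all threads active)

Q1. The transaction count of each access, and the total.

A1: 10 transactions
A2: 1 transaction
A3: 4 transactions
A4: 3 transactions

Answer: 10,1,4,3; total 18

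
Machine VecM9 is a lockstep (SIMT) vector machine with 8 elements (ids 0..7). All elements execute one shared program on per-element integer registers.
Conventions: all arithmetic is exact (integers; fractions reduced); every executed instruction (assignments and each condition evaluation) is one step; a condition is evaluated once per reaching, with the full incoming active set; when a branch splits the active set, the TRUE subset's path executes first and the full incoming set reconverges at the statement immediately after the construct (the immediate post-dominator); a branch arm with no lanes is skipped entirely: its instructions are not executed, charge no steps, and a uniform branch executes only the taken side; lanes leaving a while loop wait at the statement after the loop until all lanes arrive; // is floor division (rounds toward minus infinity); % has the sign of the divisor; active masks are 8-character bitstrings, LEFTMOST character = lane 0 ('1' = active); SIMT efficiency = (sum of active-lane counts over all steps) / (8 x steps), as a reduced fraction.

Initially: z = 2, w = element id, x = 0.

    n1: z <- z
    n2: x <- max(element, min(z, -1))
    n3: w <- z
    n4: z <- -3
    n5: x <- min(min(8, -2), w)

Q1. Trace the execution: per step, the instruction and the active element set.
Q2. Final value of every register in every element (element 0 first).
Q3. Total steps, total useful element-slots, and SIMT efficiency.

step 0: z <- z                       11111111
step 1: x <- max(element, min(z, -1)) 11111111
step 2: w <- z                       11111111
step 3: z <- -3                      11111111
step 4: x <- min(min(8, -2), w)      11111111

Answer: 5 steps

z: -3,-3,-3,-3,-3,-3,-3,-3
w: 2,2,2,2,2,2,2,2
x: -2,-2,-2,-2,-2,-2,-2,-2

steps = 5; useful = 40; efficiency = 40/40 = 1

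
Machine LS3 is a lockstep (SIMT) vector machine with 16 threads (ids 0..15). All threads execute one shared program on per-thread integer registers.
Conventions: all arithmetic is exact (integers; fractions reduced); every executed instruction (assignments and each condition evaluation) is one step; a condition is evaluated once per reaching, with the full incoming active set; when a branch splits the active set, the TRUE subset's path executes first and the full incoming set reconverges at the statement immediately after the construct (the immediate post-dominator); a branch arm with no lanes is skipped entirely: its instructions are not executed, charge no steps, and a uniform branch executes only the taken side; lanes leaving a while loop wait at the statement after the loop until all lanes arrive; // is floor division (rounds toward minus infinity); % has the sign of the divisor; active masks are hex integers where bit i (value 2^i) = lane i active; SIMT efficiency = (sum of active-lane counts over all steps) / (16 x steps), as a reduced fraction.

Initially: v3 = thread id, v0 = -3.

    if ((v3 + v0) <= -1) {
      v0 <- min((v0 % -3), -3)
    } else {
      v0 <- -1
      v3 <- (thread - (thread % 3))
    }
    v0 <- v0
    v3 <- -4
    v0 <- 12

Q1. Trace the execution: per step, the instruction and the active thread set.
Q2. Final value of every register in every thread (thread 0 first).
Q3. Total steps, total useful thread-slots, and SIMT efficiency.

step 0: eval ((v3 + v0) <= -1)       0xffff
step 1: v0 <- min((v0 % -3), -3)     0x0007
step 2: v0 <- -1                     0xfff8
step 3: v3 <- (thread - (thread % 3)) 0xfff8
step 4: v0 <- v0                     0xffff
step 5: v3 <- -4                     0xffff
step 6: v0 <- 12                     0xffff

Answer: 7 steps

v3: -4,-4,-4,-4,-4,-4,-4,-4,-4,-4,-4,-4,-4,-4,-4,-4
v0: 12,12,12,12,12,12,12,12,12,12,12,12,12,12,12,12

steps = 7; useful = 93; efficiency = 93/112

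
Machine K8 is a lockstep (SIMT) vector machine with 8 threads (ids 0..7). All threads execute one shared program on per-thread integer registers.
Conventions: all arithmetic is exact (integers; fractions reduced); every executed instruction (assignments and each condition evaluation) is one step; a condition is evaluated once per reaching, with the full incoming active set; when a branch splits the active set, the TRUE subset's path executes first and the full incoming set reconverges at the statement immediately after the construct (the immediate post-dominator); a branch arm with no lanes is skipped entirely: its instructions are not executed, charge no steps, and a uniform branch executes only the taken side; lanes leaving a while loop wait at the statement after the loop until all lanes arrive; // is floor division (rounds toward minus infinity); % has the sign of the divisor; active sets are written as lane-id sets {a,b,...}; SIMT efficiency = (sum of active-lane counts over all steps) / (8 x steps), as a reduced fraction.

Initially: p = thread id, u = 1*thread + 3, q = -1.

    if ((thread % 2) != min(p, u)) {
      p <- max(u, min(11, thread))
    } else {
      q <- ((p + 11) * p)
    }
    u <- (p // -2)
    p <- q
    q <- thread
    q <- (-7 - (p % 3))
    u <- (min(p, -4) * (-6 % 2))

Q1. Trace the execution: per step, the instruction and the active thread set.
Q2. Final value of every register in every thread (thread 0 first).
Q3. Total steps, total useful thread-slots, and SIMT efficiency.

step 0: eval ((thread % 2) != min(p, u)) {0,1,2,3,4,5,6,7}
step 1: p <- max(u, min(11, thread)) {2,3,4,5,6,7}
step 2: q <- ((p + 11) * p)          {0,1}
step 3: u <- (p // -2)               {0,1,2,3,4,5,6,7}
step 4: p <- q                       {0,1,2,3,4,5,6,7}
step 5: q <- thread                  {0,1,2,3,4,5,6,7}
step 6: q <- (-7 - (p % 3))          {0,1,2,3,4,5,6,7}
step 7: u <- (min(p, -4) * (-6 % 2)) {0,1,2,3,4,5,6,7}

Answer: 8 steps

p: 0,12,-1,-1,-1,-1,-1,-1
u: 0,0,0,0,0,0,0,0
q: -7,-7,-9,-9,-9,-9,-9,-9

steps = 8; useful = 56; efficiency = 56/64 = 7/8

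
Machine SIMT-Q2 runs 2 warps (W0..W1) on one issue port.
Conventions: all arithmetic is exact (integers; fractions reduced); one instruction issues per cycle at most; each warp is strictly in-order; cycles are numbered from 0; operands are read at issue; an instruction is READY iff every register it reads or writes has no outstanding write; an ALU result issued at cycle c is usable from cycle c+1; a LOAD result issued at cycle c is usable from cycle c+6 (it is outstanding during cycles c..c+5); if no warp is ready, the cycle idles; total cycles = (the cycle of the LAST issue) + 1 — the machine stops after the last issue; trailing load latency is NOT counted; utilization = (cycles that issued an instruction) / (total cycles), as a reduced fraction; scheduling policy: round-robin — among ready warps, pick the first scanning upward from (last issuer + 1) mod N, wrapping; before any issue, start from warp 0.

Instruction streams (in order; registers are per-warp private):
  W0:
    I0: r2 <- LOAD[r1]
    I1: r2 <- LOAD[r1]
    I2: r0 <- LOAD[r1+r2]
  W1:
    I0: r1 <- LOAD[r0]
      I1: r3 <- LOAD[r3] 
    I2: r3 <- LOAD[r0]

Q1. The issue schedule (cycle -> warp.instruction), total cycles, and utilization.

cycle 0: W0.I0
cycle 1: W1.I0
cycle 2: W1.I1
cycle 3: idle
cycle 4: idle
cycle 5: idle
cycle 6: W0.I1
cycle 7: idle
cycle 8: W1.I2
cycle 9: idle
cycle 10: idle
cycle 11: idle
cycle 12: W0.I2

Answer: 13 cycles, utilization 6/13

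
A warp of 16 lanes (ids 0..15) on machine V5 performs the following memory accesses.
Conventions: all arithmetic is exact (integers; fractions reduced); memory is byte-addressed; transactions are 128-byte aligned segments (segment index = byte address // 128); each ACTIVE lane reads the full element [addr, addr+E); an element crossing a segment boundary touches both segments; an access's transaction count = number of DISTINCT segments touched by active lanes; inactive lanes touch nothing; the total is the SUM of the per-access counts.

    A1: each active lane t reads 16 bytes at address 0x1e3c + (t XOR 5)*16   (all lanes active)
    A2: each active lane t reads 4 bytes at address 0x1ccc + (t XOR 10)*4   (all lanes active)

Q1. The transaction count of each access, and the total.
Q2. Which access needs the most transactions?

A1: 3 transactions
A2: 2 transactions

Answer: 3,2; total 5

Answer: A1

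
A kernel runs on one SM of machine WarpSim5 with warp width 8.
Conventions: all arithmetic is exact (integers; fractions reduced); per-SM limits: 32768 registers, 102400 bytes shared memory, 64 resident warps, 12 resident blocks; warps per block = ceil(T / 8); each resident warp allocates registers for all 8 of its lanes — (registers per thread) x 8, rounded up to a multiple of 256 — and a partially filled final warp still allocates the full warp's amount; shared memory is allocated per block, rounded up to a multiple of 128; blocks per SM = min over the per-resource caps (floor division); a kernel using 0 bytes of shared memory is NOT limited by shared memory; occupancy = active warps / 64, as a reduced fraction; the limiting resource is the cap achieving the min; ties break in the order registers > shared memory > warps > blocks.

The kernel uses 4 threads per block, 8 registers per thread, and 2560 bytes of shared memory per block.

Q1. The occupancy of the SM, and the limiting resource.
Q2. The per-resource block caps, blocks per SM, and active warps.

Answer: occupancy 3/16, limited by blocks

registers: 128 blocks
shared memory: 40 blocks
warps: 64 blocks
blocks: 12 blocks

Answer: 12 blocks, 12 active warps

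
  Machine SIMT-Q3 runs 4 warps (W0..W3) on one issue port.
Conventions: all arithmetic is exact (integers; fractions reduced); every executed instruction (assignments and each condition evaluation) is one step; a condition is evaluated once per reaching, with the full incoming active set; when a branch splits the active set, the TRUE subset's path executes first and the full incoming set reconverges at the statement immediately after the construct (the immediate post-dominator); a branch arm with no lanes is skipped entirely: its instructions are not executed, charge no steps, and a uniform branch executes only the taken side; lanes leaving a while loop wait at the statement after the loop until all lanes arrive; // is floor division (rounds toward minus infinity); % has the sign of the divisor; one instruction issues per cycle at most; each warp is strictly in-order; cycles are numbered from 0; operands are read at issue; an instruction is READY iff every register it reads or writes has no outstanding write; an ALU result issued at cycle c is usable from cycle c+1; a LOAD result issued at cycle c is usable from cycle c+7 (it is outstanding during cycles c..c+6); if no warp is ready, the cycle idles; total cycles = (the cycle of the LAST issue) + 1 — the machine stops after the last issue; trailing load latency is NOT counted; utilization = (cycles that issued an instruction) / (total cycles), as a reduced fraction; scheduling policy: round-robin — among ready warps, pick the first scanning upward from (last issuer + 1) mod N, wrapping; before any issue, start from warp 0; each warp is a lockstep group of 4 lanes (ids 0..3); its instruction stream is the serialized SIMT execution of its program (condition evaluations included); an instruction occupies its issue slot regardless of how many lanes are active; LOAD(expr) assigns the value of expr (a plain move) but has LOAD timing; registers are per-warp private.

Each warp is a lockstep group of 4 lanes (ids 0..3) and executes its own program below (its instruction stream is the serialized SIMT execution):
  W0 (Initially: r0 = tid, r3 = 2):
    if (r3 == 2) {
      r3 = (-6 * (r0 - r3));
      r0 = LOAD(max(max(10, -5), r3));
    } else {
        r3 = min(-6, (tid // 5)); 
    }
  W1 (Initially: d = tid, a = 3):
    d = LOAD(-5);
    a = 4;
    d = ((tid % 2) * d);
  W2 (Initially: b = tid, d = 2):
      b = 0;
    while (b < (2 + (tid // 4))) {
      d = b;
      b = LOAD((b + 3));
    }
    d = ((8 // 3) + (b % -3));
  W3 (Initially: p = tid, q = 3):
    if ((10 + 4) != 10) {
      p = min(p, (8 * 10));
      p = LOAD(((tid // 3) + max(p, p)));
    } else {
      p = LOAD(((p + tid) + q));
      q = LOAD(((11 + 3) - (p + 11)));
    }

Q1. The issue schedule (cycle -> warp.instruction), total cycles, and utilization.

cycle 0: W0.I0
cycle 1: W1.I0
cycle 2: W2.I0
cycle 3: W3.I0
cycle 4: W0.I1
cycle 5: W1.I1
cycle 6: W2.I1
cycle 7: W3.I1
cycle 8: W0.I2
cycle 9: W1.I2
cycle 10: W2.I2
cycle 11: W3.I2
cycle 12: W2.I3
cycle 13: idle
cycle 14: idle
cycle 15: idle
cycle 16: idle
cycle 17: idle
cycle 18: idle
cycle 19: W2.I4
cycle 20: W2.I5

Answer: 21 cycles, utilization 5/7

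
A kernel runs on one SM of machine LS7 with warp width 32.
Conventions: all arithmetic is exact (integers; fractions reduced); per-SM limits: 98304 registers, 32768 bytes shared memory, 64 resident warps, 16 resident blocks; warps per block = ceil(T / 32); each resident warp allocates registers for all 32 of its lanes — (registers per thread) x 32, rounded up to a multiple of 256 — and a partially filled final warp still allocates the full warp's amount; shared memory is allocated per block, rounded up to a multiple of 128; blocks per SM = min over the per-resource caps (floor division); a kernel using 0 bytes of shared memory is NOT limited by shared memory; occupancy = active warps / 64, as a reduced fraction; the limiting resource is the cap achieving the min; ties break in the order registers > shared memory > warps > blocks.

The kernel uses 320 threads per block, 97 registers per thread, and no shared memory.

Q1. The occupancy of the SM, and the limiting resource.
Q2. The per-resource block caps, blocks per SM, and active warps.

Answer: occupancy 5/16, limited by registers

registers: 2 blocks
shared memory: no limit (kernel uses none)
warps: 6 blocks
blocks: 16 blocks

Answer: 2 blocks, 20 active warps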